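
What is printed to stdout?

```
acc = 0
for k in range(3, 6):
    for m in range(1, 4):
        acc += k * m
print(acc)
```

72

k=3,m=1: acc = 0+3 = 3
k=3,m=2: acc = 3+6 = 9
k=3,m=3: acc = 9+9 = 18
k=4,m=1: acc = 18+4 = 22
k=4,m=2: acc = 22+8 = 30
k=4,m=3: acc = 30+12 = 42
k=5,m=1: acc = 42+5 = 47
k=5,m=2: acc = 47+10 = 57
k=5,m=3: acc = 57+15 = 72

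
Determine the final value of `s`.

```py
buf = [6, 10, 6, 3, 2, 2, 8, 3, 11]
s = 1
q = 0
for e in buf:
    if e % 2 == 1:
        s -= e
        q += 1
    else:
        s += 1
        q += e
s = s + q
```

e=6: not odd, s = 1+1 = 2; q=6
e=10: not odd, s = 2+1 = 3; q=16
e=6: not odd, s = 3+1 = 4; q=22
e=3: odd, s = 4-3 = 1; q=23
e=2: not odd, s = 1+1 = 2; q=25
e=2: not odd, s = 2+1 = 3; q=27
e=8: not odd, s = 3+1 = 4; q=35
e=3: odd, s = 4-3 = 1; q=36
e=11: odd, s = 1-11 = -10; q=37
s+q = (-10)+37 = 27

27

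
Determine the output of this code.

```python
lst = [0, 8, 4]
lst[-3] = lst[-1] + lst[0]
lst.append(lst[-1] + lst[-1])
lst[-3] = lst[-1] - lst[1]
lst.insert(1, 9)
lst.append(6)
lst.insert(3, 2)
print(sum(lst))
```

33

lst[-3] = lst[-1]+lst[0] = 4+0 = 4 → [4, 8, 4]
append lst[-1]+lst[-1] = 4+4 = 8 → [4, 8, 4, 8]
lst[-3] = lst[-1]-lst[1] = 8-8 = 0 → [4, 0, 4, 8]
insert 9 at 1 → [4, 9, 0, 4, 8]
append 6 → [4, 9, 0, 4, 8, 6]
insert 2 at 3 → [4, 9, 0, 2, 4, 8, 6]
sum = 33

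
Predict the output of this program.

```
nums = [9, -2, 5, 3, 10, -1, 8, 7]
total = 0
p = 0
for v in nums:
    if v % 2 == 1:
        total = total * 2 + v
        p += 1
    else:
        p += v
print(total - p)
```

v=9: odd, total = 0*2+9 = 9; p=1
v=-2: not odd; p=-1
v=5: odd, total = 9*2+5 = 23; p=0
v=3: odd, total = 23*2+3 = 49; p=1
v=10: not odd; p=11
v=-1: odd, total = 49*2+(-1) = 97; p=12
v=8: not odd; p=20
v=7: odd, total = 97*2+7 = 201; p=21
total-p = 201-21 = 180

180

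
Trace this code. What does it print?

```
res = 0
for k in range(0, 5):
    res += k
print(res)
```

k=0: res = 0+0 = 0
k=1: res = 0+1 = 1
k=2: res = 1+2 = 3
k=3: res = 3+3 = 6
k=4: res = 6+4 = 10

10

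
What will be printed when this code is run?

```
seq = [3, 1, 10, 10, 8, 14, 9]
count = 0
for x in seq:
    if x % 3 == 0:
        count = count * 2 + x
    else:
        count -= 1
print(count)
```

x=3: %3==0, count = 0*2+3 = 3
x=1: not %3==0, count = 3-1 = 2
x=10: not %3==0, count = 2-1 = 1
x=10: not %3==0, count = 1-1 = 0
x=8: not %3==0, count = 0-1 = -1
x=14: not %3==0, count = (-1)-1 = -2
x=9: %3==0, count = (-2)*2+9 = 5

5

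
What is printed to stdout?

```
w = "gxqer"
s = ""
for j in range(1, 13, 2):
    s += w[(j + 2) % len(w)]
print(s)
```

egqrxe

j=1: add w[3]='e' → 'e'
j=3: add w[0]='g' → 'eg'
j=5: add w[2]='q' → 'egq'
j=7: add w[4]='r' → 'egqr'
j=9: add w[1]='x' → 'egqrx'
j=11: add w[3]='e' → 'egqrxe'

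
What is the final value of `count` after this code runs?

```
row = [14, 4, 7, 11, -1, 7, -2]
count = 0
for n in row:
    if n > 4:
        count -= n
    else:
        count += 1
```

n=14: >4, count = 0-14 = -14
n=4: not >4, count = (-14)+1 = -13
n=7: >4, count = (-13)-7 = -20
n=11: >4, count = (-20)-11 = -31
n=-1: not >4, count = (-31)+1 = -30
n=7: >4, count = (-30)-7 = -37
n=-2: not >4, count = (-37)+1 = -36

-36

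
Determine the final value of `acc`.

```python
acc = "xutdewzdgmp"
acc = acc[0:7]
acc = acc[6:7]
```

'z'

slice [0:7] → 'xutdewz'
slice [6:7] → 'z'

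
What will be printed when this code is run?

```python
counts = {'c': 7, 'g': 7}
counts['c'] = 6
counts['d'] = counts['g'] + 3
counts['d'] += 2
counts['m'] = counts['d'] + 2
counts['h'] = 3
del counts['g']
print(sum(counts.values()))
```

counts['c'] = 6 → {'c': 6, 'g': 7}
counts['d'] = counts['g']+3 = 10 → {'c': 6, 'g': 7, 'd': 10}
counts['d'] = 10+2 = 12 → {'c': 6, 'g': 7, 'd': 12}
counts['m'] = counts['d']+2 = 14 → {'c': 6, 'g': 7, 'd': 12, 'm': 14}
counts['h'] = 3 → {'c': 6, 'g': 7, 'd': 12, 'm': 14, 'h': 3}
del 'g' → {'c': 6, 'd': 12, 'm': 14, 'h': 3}
sum of values = 35

35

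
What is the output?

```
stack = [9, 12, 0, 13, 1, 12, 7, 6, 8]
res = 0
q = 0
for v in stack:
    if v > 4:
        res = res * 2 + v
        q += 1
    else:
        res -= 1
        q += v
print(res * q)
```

10112

v=9: >4, res = 0*2+9 = 9; q=1
v=12: >4, res = 9*2+12 = 30; q=2
v=0: not >4, res = 30-1 = 29; q=2
v=13: >4, res = 29*2+13 = 71; q=3
v=1: not >4, res = 71-1 = 70; q=4
v=12: >4, res = 70*2+12 = 152; q=5
v=7: >4, res = 152*2+7 = 311; q=6
v=6: >4, res = 311*2+6 = 628; q=7
v=8: >4, res = 628*2+8 = 1264; q=8
res*q = 1264*8 = 10112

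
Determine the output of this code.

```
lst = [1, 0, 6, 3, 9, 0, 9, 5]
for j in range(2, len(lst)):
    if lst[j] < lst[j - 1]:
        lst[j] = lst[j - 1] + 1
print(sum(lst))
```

j=2: 6>=0, unchanged → [1, 0, 6, 3, 9, 0, 9, 5]
j=3: 3<6, lst[3] = 6+1 = 7 → [1, 0, 6, 7, 9, 0, 9, 5]
j=4: 9>=7, unchanged → [1, 0, 6, 7, 9, 0, 9, 5]
j=5: 0<9, lst[5] = 9+1 = 10 → [1, 0, 6, 7, 9, 10, 9, 5]
j=6: 9<10, lst[6] = 10+1 = 11 → [1, 0, 6, 7, 9, 10, 11, 5]
j=7: 5<11, lst[7] = 11+1 = 12 → [1, 0, 6, 7, 9, 10, 11, 12]
sum = 56

56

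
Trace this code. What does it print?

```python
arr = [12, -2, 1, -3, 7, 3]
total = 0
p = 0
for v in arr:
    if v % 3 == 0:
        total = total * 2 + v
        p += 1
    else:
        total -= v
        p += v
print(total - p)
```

v=12: %3==0, total = 0*2+12 = 12; p=1
v=-2: not %3==0, total = 12-(-2) = 14; p=-1
v=1: not %3==0, total = 14-1 = 13; p=0
v=-3: %3==0, total = 13*2+(-3) = 23; p=1
v=7: not %3==0, total = 23-7 = 16; p=8
v=3: %3==0, total = 16*2+3 = 35; p=9
total-p = 35-9 = 26

26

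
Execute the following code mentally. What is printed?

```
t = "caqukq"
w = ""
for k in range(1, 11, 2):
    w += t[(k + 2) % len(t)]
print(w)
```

k=1: add t[3]='u' → 'u'
k=3: add t[5]='q' → 'uq'
k=5: add t[1]='a' → 'uqa'
k=7: add t[3]='u' → 'uqau'
k=9: add t[5]='q' → 'uqauq'

uqauq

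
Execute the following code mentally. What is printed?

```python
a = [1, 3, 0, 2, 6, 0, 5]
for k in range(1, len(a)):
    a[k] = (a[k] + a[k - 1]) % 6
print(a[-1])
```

k=1: a[1] = (3+1)%6 = 4 → [1, 4, 0, 2, 6, 0, 5]
k=2: a[2] = (0+4)%6 = 4 → [1, 4, 4, 2, 6, 0, 5]
k=3: a[3] = (2+4)%6 = 0 → [1, 4, 4, 0, 6, 0, 5]
k=4: a[4] = (6+0)%6 = 0 → [1, 4, 4, 0, 0, 0, 5]
k=5: a[5] = (0+0)%6 = 0 → [1, 4, 4, 0, 0, 0, 5]
k=6: a[6] = (5+0)%6 = 5 → [1, 4, 4, 0, 0, 0, 5]

5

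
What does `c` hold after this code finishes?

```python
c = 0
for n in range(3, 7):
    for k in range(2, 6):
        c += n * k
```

n=3,k=2: c = 0+6 = 6
n=3,k=3: c = 6+9 = 15
n=3,k=4: c = 15+12 = 27
n=3,k=5: c = 27+15 = 42
n=4,k=2: c = 42+8 = 50
n=4,k=3: c = 50+12 = 62
n=4,k=4: c = 62+16 = 78
n=4,k=5: c = 78+20 = 98
n=5,k=2: c = 98+10 = 108
n=5,k=3: c = 108+15 = 123
n=5,k=4: c = 123+20 = 143
n=5,k=5: c = 143+25 = 168
n=6,k=2: c = 168+12 = 180
n=6,k=3: c = 180+18 = 198
n=6,k=4: c = 198+24 = 222
n=6,k=5: c = 222+30 = 252

252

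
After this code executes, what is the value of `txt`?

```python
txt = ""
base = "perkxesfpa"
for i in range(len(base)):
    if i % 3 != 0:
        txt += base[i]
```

'erxefp'

i=0: skip
i=1: add 'e' → 'e'
i=2: add 'r' → 'er'
i=3: skip
i=4: add 'x' → 'erx'
i=5: add 'e' → 'erxe'
i=6: skip
i=7: add 'f' → 'erxef'
i=8: add 'p' → 'erxefp'
i=9: skip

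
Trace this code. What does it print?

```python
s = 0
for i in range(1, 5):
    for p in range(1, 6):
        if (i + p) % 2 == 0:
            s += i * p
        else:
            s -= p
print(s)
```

i=1,p=1: even sum, s = 0+1 = 1
i=1,p=2: odd sum, s = 1-2 = -1
i=1,p=3: even sum, s = (-1)+3 = 2
i=1,p=4: odd sum, s = 2-4 = -2
i=1,p=5: even sum, s = (-2)+5 = 3
i=2,p=1: odd sum, s = 3-1 = 2
i=2,p=2: even sum, s = 2+4 = 6
i=2,p=3: odd sum, s = 6-3 = 3
i=2,p=4: even sum, s = 3+8 = 11
i=2,p=5: odd sum, s = 11-5 = 6
i=3,p=1: even sum, s = 6+3 = 9
i=3,p=2: odd sum, s = 9-2 = 7
i=3,p=3: even sum, s = 7+9 = 16
i=3,p=4: odd sum, s = 16-4 = 12
i=3,p=5: even sum, s = 12+15 = 27
i=4,p=1: odd sum, s = 27-1 = 26
i=4,p=2: even sum, s = 26+8 = 34
i=4,p=3: odd sum, s = 34-3 = 31
i=4,p=4: even sum, s = 31+16 = 47
i=4,p=5: odd sum, s = 47-5 = 42

42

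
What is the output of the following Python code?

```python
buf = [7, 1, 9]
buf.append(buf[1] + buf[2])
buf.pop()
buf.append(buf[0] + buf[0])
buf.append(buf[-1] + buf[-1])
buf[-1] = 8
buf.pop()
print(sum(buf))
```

31

append buf[1]+buf[2] = 1+9 = 10 → [7, 1, 9, 10]
pop() removes 10 → [7, 1, 9]
append buf[0]+buf[0] = 7+7 = 14 → [7, 1, 9, 14]
append buf[-1]+buf[-1] = 14+14 = 28 → [7, 1, 9, 14, 28]
buf[-1] = 8 → [7, 1, 9, 14, 8]
pop() removes 8 → [7, 1, 9, 14]
sum = 31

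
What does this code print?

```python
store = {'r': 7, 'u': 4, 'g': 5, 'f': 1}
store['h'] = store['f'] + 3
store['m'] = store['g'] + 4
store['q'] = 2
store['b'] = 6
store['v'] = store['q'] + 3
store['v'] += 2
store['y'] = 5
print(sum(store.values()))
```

50

store['h'] = store['f']+3 = 4 → {'r': 7, 'u': 4, 'g': 5, 'f': 1, 'h': 4}
store['m'] = store['g']+4 = 9 → {'r': 7, 'u': 4, 'g': 5, 'f': 1, 'h': 4, 'm': 9}
store['q'] = 2 → {'r': 7, 'u': 4, 'g': 5, 'f': 1, 'h': 4, 'm': 9, 'q': 2}
store['b'] = 6 → {'r': 7, 'u': 4, 'g': 5, 'f': 1, 'h': 4, 'm': 9, 'q': 2, 'b': 6}
store['v'] = store['q']+3 = 5 → {'r': 7, 'u': 4, 'g': 5, 'f': 1, 'h': 4, 'm': 9, 'q': 2, 'b': 6, 'v': 5}
store['v'] = 5+2 = 7 → {'r': 7, 'u': 4, 'g': 5, 'f': 1, 'h': 4, 'm': 9, 'q': 2, 'b': 6, 'v': 7}
store['y'] = 5 → {'r': 7, 'u': 4, 'g': 5, 'f': 1, 'h': 4, 'm': 9, 'q': 2, 'b': 6, 'v': 7, 'y': 5}
sum of values = 50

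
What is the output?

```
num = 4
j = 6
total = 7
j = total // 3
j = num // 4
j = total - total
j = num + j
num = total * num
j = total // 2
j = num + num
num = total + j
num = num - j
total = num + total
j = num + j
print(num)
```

j = 7//3 = 2
j = 4//4 = 1
j = 7-7 = 0
j = 4+0 = 4
num = 7*4 = 28
j = 7//2 = 3
j = 28+28 = 56
num = 7+56 = 63
num = 63-56 = 7
total = 7+7 = 14
j = 7+56 = 63

7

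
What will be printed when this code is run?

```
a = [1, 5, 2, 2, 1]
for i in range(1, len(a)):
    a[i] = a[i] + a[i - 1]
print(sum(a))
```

36

i=1: a[1] = 5+1 = 6 → [1, 6, 2, 2, 1]
i=2: a[2] = 2+6 = 8 → [1, 6, 8, 2, 1]
i=3: a[3] = 2+8 = 10 → [1, 6, 8, 10, 1]
i=4: a[4] = 1+10 = 11 → [1, 6, 8, 10, 11]
sum = 36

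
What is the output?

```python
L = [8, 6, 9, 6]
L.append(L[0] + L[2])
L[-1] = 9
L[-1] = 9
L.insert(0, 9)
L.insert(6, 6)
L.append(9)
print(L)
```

append L[0]+L[2] = 8+9 = 17 → [8, 6, 9, 6, 17]
L[-1] = 9 → [8, 6, 9, 6, 9]
L[-1] = 9 → [8, 6, 9, 6, 9]
insert 9 at 0 → [9, 8, 6, 9, 6, 9]
insert 6 at 6 → [9, 8, 6, 9, 6, 9, 6]
append 9 → [9, 8, 6, 9, 6, 9, 6, 9]

[9, 8, 6, 9, 6, 9, 6, 9]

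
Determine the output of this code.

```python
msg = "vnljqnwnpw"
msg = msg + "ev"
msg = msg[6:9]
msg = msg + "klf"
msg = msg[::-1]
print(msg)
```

flkpnw

+ 'ev' → 'vnljqnwnpwev'
slice [6:9] → 'wnp'
+ 'klf' → 'wnpklf'
reverse → 'flkpnw'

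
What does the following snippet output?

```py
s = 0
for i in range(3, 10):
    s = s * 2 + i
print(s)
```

501

i=3: s = 0*2+3 = 3
i=4: s = 3*2+4 = 10
i=5: s = 10*2+5 = 25
i=6: s = 25*2+6 = 56
i=7: s = 56*2+7 = 119
i=8: s = 119*2+8 = 246
i=9: s = 246*2+9 = 501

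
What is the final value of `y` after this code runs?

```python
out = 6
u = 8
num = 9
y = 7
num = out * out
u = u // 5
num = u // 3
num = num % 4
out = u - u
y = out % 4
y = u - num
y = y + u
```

num = 6*6 = 36
u = 8//5 = 1
num = 1//3 = 0
num = 0%4 = 0
out = 1-1 = 0
y = 0%4 = 0
y = 1-0 = 1
y = 1+1 = 2

2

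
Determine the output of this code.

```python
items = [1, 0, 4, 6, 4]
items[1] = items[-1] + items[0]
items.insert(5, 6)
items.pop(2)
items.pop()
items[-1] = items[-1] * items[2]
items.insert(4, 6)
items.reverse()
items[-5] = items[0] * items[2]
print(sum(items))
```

items[1] = items[-1]+items[0] = 4+1 = 5 → [1, 5, 4, 6, 4]
insert 6 at 5 → [1, 5, 4, 6, 4, 6]
pop(2) removes 4 → [1, 5, 6, 4, 6]
pop() removes 6 → [1, 5, 6, 4]
items[-1] = items[-1]*items[2] = 4*6 = 24 → [1, 5, 6, 24]
insert 6 at 4 → [1, 5, 6, 24, 6]
reverse → [6, 24, 6, 5, 1]
items[-5] = items[0]*items[2] = 6*6 = 36 → [36, 24, 6, 5, 1]
sum = 72

72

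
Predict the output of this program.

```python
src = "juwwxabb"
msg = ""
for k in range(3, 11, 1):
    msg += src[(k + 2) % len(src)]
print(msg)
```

abbjuwwx

k=3: add src[5]='a' → 'a'
k=4: add src[6]='b' → 'ab'
k=5: add src[7]='b' → 'abb'
k=6: add src[0]='j' → 'abbj'
k=7: add src[1]='u' → 'abbju'
k=8: add src[2]='w' → 'abbjuw'
k=9: add src[3]='w' → 'abbjuww'
k=10: add src[4]='x' → 'abbjuwwx'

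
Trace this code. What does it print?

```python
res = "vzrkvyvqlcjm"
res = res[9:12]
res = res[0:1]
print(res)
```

slice [9:12] → 'cjm'
slice [0:1] → 'c'

c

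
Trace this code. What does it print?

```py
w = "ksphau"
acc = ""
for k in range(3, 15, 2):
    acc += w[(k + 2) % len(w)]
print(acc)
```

ushush

k=3: add w[5]='u' → 'u'
k=5: add w[1]='s' → 'us'
k=7: add w[3]='h' → 'ush'
k=9: add w[5]='u' → 'ushu'
k=11: add w[1]='s' → 'ushus'
k=13: add w[3]='h' → 'ushush'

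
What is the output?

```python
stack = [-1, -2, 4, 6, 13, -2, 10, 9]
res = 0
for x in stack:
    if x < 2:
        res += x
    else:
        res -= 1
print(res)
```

-10

x=-1: <2, res = 0+(-1) = -1
x=-2: <2, res = (-1)+(-2) = -3
x=4: not <2, res = (-3)-1 = -4
x=6: not <2, res = (-4)-1 = -5
x=13: not <2, res = (-5)-1 = -6
x=-2: <2, res = (-6)+(-2) = -8
x=10: not <2, res = (-8)-1 = -9
x=9: not <2, res = (-9)-1 = -10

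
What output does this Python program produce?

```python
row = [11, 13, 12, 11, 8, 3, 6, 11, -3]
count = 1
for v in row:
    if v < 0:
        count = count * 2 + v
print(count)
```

v=11: not <0
v=13: not <0
v=12: not <0
v=11: not <0
v=8: not <0
v=3: not <0
v=6: not <0
v=11: not <0
v=-3: <0, count = 1*2+(-3) = -1

-1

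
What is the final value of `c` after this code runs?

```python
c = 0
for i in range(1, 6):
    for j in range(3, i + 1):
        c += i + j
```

i=3,j=3: c = 0+6 = 6
i=4,j=3: c = 6+7 = 13
i=4,j=4: c = 13+8 = 21
i=5,j=3: c = 21+8 = 29
i=5,j=4: c = 29+9 = 38
i=5,j=5: c = 38+10 = 48

48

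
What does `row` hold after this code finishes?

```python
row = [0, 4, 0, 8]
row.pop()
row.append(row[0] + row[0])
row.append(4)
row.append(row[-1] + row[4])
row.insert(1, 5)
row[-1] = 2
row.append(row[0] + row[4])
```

pop() removes 8 → [0, 4, 0]
append row[0]+row[0] = 0+0 = 0 → [0, 4, 0, 0]
append 4 → [0, 4, 0, 0, 4]
append row[-1]+row[4] = 4+4 = 8 → [0, 4, 0, 0, 4, 8]
insert 5 at 1 → [0, 5, 4, 0, 0, 4, 8]
row[-1] = 2 → [0, 5, 4, 0, 0, 4, 2]
append row[0]+row[4] = 0+0 = 0 → [0, 5, 4, 0, 0, 4, 2, 0]

[0, 5, 4, 0, 0, 4, 2, 0]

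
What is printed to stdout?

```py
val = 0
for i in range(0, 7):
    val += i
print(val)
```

i=0: val = 0+0 = 0
i=1: val = 0+1 = 1
i=2: val = 1+2 = 3
i=3: val = 3+3 = 6
i=4: val = 6+4 = 10
i=5: val = 10+5 = 15
i=6: val = 15+6 = 21

21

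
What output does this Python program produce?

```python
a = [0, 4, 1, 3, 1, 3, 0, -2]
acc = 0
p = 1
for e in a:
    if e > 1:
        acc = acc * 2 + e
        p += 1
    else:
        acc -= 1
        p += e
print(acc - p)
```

e=0: not >1, acc = 0-1 = -1; p=1
e=4: >1, acc = (-1)*2+4 = 2; p=2
e=1: not >1, acc = 2-1 = 1; p=3
e=3: >1, acc = 1*2+3 = 5; p=4
e=1: not >1, acc = 5-1 = 4; p=5
e=3: >1, acc = 4*2+3 = 11; p=6
e=0: not >1, acc = 11-1 = 10; p=6
e=-2: not >1, acc = 10-1 = 9; p=4
acc-p = 9-4 = 5

5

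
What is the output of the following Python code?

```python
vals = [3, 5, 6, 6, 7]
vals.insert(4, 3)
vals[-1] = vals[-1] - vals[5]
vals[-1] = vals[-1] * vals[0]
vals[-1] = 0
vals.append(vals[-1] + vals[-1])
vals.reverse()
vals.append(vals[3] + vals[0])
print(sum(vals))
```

insert 3 at 4 → [3, 5, 6, 6, 3, 7]
vals[-1] = vals[-1]-vals[5] = 7-7 = 0 → [3, 5, 6, 6, 3, 0]
vals[-1] = vals[-1]*vals[0] = 0*3 = 0 → [3, 5, 6, 6, 3, 0]
vals[-1] = 0 → [3, 5, 6, 6, 3, 0]
append vals[-1]+vals[-1] = 0+0 = 0 → [3, 5, 6, 6, 3, 0, 0]
reverse → [0, 0, 3, 6, 6, 5, 3]
append vals[3]+vals[0] = 6+0 = 6 → [0, 0, 3, 6, 6, 5, 3, 6]
sum = 29

29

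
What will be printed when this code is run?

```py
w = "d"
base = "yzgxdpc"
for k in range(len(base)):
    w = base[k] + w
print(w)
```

k=0: prepend 'y' → 'yd'
k=1: prepend 'z' → 'zyd'
k=2: prepend 'g' → 'gzyd'
k=3: prepend 'x' → 'xgzyd'
k=4: prepend 'd' → 'dxgzyd'
k=5: prepend 'p' → 'pdxgzyd'
k=6: prepend 'c' → 'cpdxgzyd'

cpdxgzyd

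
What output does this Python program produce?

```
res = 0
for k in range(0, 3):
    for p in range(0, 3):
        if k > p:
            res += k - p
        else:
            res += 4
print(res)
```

28

k=0,p=0: not 0>0, res = 0+4 = 4
k=0,p=1: not 0>1, res = 4+4 = 8
k=0,p=2: not 0>2, res = 8+4 = 12
k=1,p=0: 1>0, res = 12+1 = 13
k=1,p=1: not 1>1, res = 13+4 = 17
k=1,p=2: not 1>2, res = 17+4 = 21
k=2,p=0: 2>0, res = 21+2 = 23
k=2,p=1: 2>1, res = 23+1 = 24
k=2,p=2: not 2>2, res = 24+4 = 28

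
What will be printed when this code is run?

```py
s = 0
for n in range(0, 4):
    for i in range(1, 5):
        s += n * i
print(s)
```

60

n=0,i=1: s = 0+0 = 0
n=0,i=2: s = 0+0 = 0
n=0,i=3: s = 0+0 = 0
n=0,i=4: s = 0+0 = 0
n=1,i=1: s = 0+1 = 1
n=1,i=2: s = 1+2 = 3
n=1,i=3: s = 3+3 = 6
n=1,i=4: s = 6+4 = 10
n=2,i=1: s = 10+2 = 12
n=2,i=2: s = 12+4 = 16
n=2,i=3: s = 16+6 = 22
n=2,i=4: s = 22+8 = 30
n=3,i=1: s = 30+3 = 33
n=3,i=2: s = 33+6 = 39
n=3,i=3: s = 39+9 = 48
n=3,i=4: s = 48+12 = 60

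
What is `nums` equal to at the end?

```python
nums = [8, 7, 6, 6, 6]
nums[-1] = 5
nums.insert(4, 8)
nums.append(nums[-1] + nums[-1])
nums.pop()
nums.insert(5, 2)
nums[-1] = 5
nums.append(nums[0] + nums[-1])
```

[8, 7, 6, 6, 8, 2, 5, 13]

nums[-1] = 5 → [8, 7, 6, 6, 5]
insert 8 at 4 → [8, 7, 6, 6, 8, 5]
append nums[-1]+nums[-1] = 5+5 = 10 → [8, 7, 6, 6, 8, 5, 10]
pop() removes 10 → [8, 7, 6, 6, 8, 5]
insert 2 at 5 → [8, 7, 6, 6, 8, 2, 5]
nums[-1] = 5 → [8, 7, 6, 6, 8, 2, 5]
append nums[0]+nums[-1] = 8+5 = 13 → [8, 7, 6, 6, 8, 2, 5, 13]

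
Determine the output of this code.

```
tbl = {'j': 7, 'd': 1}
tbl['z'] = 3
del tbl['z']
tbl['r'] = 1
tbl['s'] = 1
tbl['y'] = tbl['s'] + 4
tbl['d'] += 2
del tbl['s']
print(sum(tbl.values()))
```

tbl['z'] = 3 → {'j': 7, 'd': 1, 'z': 3}
del 'z' → {'j': 7, 'd': 1}
tbl['r'] = 1 → {'j': 7, 'd': 1, 'r': 1}
tbl['s'] = 1 → {'j': 7, 'd': 1, 'r': 1, 's': 1}
tbl['y'] = tbl['s']+4 = 5 → {'j': 7, 'd': 1, 'r': 1, 's': 1, 'y': 5}
tbl['d'] = 1+2 = 3 → {'j': 7, 'd': 3, 'r': 1, 's': 1, 'y': 5}
del 's' → {'j': 7, 'd': 3, 'r': 1, 'y': 5}
sum of values = 16

16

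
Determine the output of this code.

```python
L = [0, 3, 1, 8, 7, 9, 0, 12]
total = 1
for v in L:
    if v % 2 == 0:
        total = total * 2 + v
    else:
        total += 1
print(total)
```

v=0: even, total = 1*2+0 = 2
v=3: not even, total = 2+1 = 3
v=1: not even, total = 3+1 = 4
v=8: even, total = 4*2+8 = 16
v=7: not even, total = 16+1 = 17
v=9: not even, total = 17+1 = 18
v=0: even, total = 18*2+0 = 36
v=12: even, total = 36*2+12 = 84

84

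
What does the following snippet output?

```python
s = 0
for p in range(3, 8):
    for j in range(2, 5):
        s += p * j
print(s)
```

225

p=3,j=2: s = 0+6 = 6
p=3,j=3: s = 6+9 = 15
p=3,j=4: s = 15+12 = 27
p=4,j=2: s = 27+8 = 35
p=4,j=3: s = 35+12 = 47
p=4,j=4: s = 47+16 = 63
p=5,j=2: s = 63+10 = 73
p=5,j=3: s = 73+15 = 88
p=5,j=4: s = 88+20 = 108
p=6,j=2: s = 108+12 = 120
p=6,j=3: s = 120+18 = 138
p=6,j=4: s = 138+24 = 162
p=7,j=2: s = 162+14 = 176
p=7,j=3: s = 176+21 = 197
p=7,j=4: s = 197+28 = 225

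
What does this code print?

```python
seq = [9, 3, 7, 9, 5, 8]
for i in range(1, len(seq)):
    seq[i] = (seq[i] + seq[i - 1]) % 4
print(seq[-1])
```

i=1: seq[1] = (3+9)%4 = 0 → [9, 0, 7, 9, 5, 8]
i=2: seq[2] = (7+0)%4 = 3 → [9, 0, 3, 9, 5, 8]
i=3: seq[3] = (9+3)%4 = 0 → [9, 0, 3, 0, 5, 8]
i=4: seq[4] = (5+0)%4 = 1 → [9, 0, 3, 0, 1, 8]
i=5: seq[5] = (8+1)%4 = 1 → [9, 0, 3, 0, 1, 1]

1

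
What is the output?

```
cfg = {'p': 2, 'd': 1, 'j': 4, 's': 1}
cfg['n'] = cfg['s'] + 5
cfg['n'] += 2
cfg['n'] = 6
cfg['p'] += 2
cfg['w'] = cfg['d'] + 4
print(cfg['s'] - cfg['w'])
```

-4

cfg['n'] = cfg['s']+5 = 6 → {'p': 2, 'd': 1, 'j': 4, 's': 1, 'n': 6}
cfg['n'] = 6+2 = 8 → {'p': 2, 'd': 1, 'j': 4, 's': 1, 'n': 8}
cfg['n'] = 6 → {'p': 2, 'd': 1, 'j': 4, 's': 1, 'n': 6}
cfg['p'] = 2+2 = 4 → {'p': 4, 'd': 1, 'j': 4, 's': 1, 'n': 6}
cfg['w'] = cfg['d']+4 = 5 → {'p': 4, 'd': 1, 'j': 4, 's': 1, 'n': 6, 'w': 5}
cfg['s']-cfg['w'] = 1-5 = -4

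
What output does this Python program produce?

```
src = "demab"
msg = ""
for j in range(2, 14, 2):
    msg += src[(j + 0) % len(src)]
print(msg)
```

j=2: add src[2]='m' → 'm'
j=4: add src[4]='b' → 'mb'
j=6: add src[1]='e' → 'mbe'
j=8: add src[3]='a' → 'mbea'
j=10: add src[0]='d' → 'mbead'
j=12: add src[2]='m' → 'mbeadm'

mbeadm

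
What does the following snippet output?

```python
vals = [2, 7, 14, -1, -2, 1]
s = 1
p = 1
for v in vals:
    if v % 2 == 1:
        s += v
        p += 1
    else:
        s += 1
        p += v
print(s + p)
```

29

v=2: not odd, s = 1+1 = 2; p=3
v=7: odd, s = 2+7 = 9; p=4
v=14: not odd, s = 9+1 = 10; p=18
v=-1: odd, s = 10+(-1) = 9; p=19
v=-2: not odd, s = 9+1 = 10; p=17
v=1: odd, s = 10+1 = 11; p=18
s+p = 11+18 = 29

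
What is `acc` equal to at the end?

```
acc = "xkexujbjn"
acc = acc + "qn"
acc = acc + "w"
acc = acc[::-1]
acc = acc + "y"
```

'wnqnjbjuxekxy'

+ 'qn' → 'xkexujbjnqn'
+ 'w' → 'xkexujbjnqnw'
reverse → 'wnqnjbjuxekx'
+ 'y' → 'wnqnjbjuxekxy'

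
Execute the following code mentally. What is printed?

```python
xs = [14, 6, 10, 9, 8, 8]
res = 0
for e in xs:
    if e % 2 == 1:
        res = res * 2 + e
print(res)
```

9

e=14: not odd
e=6: not odd
e=10: not odd
e=9: odd, res = 0*2+9 = 9
e=8: not odd
e=8: not odd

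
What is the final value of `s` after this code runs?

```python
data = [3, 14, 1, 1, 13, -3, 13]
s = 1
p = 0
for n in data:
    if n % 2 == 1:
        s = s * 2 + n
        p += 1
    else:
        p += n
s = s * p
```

4860

n=3: odd, s = 1*2+3 = 5; p=1
n=14: not odd; p=15
n=1: odd, s = 5*2+1 = 11; p=16
n=1: odd, s = 11*2+1 = 23; p=17
n=13: odd, s = 23*2+13 = 59; p=18
n=-3: odd, s = 59*2+(-3) = 115; p=19
n=13: odd, s = 115*2+13 = 243; p=20
s*p = 243*20 = 4860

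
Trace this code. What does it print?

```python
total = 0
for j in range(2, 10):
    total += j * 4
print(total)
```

176

j=2: total = 0+2*4 = 8
j=3: total = 8+3*4 = 20
j=4: total = 20+4*4 = 36
j=5: total = 36+5*4 = 56
j=6: total = 56+6*4 = 80
j=7: total = 80+7*4 = 108
j=8: total = 108+8*4 = 140
j=9: total = 140+9*4 = 176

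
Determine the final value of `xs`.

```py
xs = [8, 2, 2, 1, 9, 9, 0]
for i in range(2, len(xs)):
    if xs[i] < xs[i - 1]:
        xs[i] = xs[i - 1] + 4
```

i=2: 2>=2, unchanged → [8, 2, 2, 1, 9, 9, 0]
i=3: 1<2, xs[3] = 2+4 = 6 → [8, 2, 2, 6, 9, 9, 0]
i=4: 9>=6, unchanged → [8, 2, 2, 6, 9, 9, 0]
i=5: 9>=9, unchanged → [8, 2, 2, 6, 9, 9, 0]
i=6: 0<9, xs[6] = 9+4 = 13 → [8, 2, 2, 6, 9, 9, 13]

[8, 2, 2, 6, 9, 9, 13]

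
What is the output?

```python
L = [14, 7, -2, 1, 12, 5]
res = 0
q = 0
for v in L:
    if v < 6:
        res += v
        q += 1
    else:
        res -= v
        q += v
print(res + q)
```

7

v=14: not <6, res = 0-14 = -14; q=14
v=7: not <6, res = (-14)-7 = -21; q=21
v=-2: <6, res = (-21)+(-2) = -23; q=22
v=1: <6, res = (-23)+1 = -22; q=23
v=12: not <6, res = (-22)-12 = -34; q=35
v=5: <6, res = (-34)+5 = -29; q=36
res+q = (-29)+36 = 7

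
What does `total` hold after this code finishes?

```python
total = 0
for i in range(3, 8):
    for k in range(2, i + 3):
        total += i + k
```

i=3,k=2: total = 0+5 = 5
i=3,k=3: total = 5+6 = 11
i=3,k=4: total = 11+7 = 18
i=3,k=5: total = 18+8 = 26
i=4,k=2: total = 26+6 = 32
i=4,k=3: total = 32+7 = 39
i=4,k=4: total = 39+8 = 47
i=4,k=5: total = 47+9 = 56
i=4,k=6: total = 56+10 = 66
i=5,k=2: total = 66+7 = 73
i=5,k=3: total = 73+8 = 81
i=5,k=4: total = 81+9 = 90
i=5,k=5: total = 90+10 = 100
i=5,k=6: total = 100+11 = 111
i=5,k=7: total = 111+12 = 123
i=6,k=2: total = 123+8 = 131
i=6,k=3: total = 131+9 = 140
i=6,k=4: total = 140+10 = 150
i=6,k=5: total = 150+11 = 161
i=6,k=6: total = 161+12 = 173
i=6,k=7: total = 173+13 = 186
i=6,k=8: total = 186+14 = 200
i=7,k=2: total = 200+9 = 209
i=7,k=3: total = 209+10 = 219
i=7,k=4: total = 219+11 = 230
i=7,k=5: total = 230+12 = 242
i=7,k=6: total = 242+13 = 255
i=7,k=7: total = 255+14 = 269
i=7,k=8: total = 269+15 = 284
i=7,k=9: total = 284+16 = 300

300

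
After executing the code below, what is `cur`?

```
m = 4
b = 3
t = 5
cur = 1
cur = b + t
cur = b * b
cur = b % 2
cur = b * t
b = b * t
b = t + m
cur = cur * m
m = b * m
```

cur = 3+5 = 8
cur = 3*3 = 9
cur = 3%2 = 1
cur = 3*5 = 15
b = 3*5 = 15
b = 5+4 = 9
cur = 15*4 = 60
m = 9*4 = 36

60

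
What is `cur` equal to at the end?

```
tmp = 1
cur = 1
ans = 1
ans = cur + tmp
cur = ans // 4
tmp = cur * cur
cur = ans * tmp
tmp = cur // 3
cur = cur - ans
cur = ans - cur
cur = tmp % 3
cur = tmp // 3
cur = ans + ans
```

4

ans = 1+1 = 2
cur = 2//4 = 0
tmp = 0*0 = 0
cur = 2*0 = 0
tmp = 0//3 = 0
cur = 0-2 = -2
cur = 2-(-2) = 4
cur = 0%3 = 0
cur = 0//3 = 0
cur = 2+2 = 4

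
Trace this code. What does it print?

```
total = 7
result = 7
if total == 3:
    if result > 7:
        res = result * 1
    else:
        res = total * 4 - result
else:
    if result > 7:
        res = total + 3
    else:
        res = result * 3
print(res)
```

total=7, result=7
total == 3 is False; result > 7 is False
→ res = result * 3 = 21

21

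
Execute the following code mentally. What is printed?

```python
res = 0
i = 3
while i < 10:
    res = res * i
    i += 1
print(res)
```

0

i=3: res = 0*3 = 0
i=4: res = 0*4 = 0
i=5: res = 0*5 = 0
i=6: res = 0*6 = 0
i=7: res = 0*7 = 0
i=8: res = 0*8 = 0
i=9: res = 0*9 = 0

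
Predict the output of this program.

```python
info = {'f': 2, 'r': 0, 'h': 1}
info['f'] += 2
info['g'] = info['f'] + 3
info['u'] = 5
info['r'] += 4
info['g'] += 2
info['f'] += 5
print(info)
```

info['f'] = 2+2 = 4 → {'f': 4, 'r': 0, 'h': 1}
info['g'] = info['f']+3 = 7 → {'f': 4, 'r': 0, 'h': 1, 'g': 7}
info['u'] = 5 → {'f': 4, 'r': 0, 'h': 1, 'g': 7, 'u': 5}
info['r'] = 0+4 = 4 → {'f': 4, 'r': 4, 'h': 1, 'g': 7, 'u': 5}
info['g'] = 7+2 = 9 → {'f': 4, 'r': 4, 'h': 1, 'g': 9, 'u': 5}
info['f'] = 4+5 = 9 → {'f': 9, 'r': 4, 'h': 1, 'g': 9, 'u': 5}

{'f': 9, 'r': 4, 'h': 1, 'g': 9, 'u': 5}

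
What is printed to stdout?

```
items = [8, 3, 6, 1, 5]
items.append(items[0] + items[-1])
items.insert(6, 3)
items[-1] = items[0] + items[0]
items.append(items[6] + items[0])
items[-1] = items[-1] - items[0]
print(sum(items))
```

68

append items[0]+items[-1] = 8+5 = 13 → [8, 3, 6, 1, 5, 13]
insert 3 at 6 → [8, 3, 6, 1, 5, 13, 3]
items[-1] = items[0]+items[0] = 8+8 = 16 → [8, 3, 6, 1, 5, 13, 16]
append items[6]+items[0] = 16+8 = 24 → [8, 3, 6, 1, 5, 13, 16, 24]
items[-1] = items[-1]-items[0] = 24-8 = 16 → [8, 3, 6, 1, 5, 13, 16, 16]
sum = 68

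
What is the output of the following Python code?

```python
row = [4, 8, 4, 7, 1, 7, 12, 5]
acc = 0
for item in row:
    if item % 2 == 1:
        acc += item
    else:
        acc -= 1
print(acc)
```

16

item=4: not odd, acc = 0-1 = -1
item=8: not odd, acc = (-1)-1 = -2
item=4: not odd, acc = (-2)-1 = -3
item=7: odd, acc = (-3)+7 = 4
item=1: odd, acc = 4+1 = 5
item=7: odd, acc = 5+7 = 12
item=12: not odd, acc = 12-1 = 11
item=5: odd, acc = 11+5 = 16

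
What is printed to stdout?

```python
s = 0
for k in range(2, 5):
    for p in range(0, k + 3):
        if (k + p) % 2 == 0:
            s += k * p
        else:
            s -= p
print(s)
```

68

k=2,p=0: even sum, s = 0+0 = 0
k=2,p=1: odd sum, s = 0-1 = -1
k=2,p=2: even sum, s = (-1)+4 = 3
k=2,p=3: odd sum, s = 3-3 = 0
k=2,p=4: even sum, s = 0+8 = 8
k=3,p=0: odd sum, s = 8-0 = 8
k=3,p=1: even sum, s = 8+3 = 11
k=3,p=2: odd sum, s = 11-2 = 9
k=3,p=3: even sum, s = 9+9 = 18
k=3,p=4: odd sum, s = 18-4 = 14
k=3,p=5: even sum, s = 14+15 = 29
k=4,p=0: even sum, s = 29+0 = 29
k=4,p=1: odd sum, s = 29-1 = 28
k=4,p=2: even sum, s = 28+8 = 36
k=4,p=3: odd sum, s = 36-3 = 33
k=4,p=4: even sum, s = 33+16 = 49
k=4,p=5: odd sum, s = 49-5 = 44
k=4,p=6: even sum, s = 44+24 = 68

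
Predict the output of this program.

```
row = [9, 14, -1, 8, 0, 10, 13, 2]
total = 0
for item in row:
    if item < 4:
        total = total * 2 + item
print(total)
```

-2

item=9: not <4
item=14: not <4
item=-1: <4, total = 0*2+(-1) = -1
item=8: not <4
item=0: <4, total = (-1)*2+0 = -2
item=10: not <4
item=13: not <4
item=2: <4, total = (-2)*2+2 = -2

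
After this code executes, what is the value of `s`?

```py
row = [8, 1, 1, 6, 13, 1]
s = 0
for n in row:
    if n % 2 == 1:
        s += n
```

n=8: not odd
n=1: odd, s = 0+1 = 1
n=1: odd, s = 1+1 = 2
n=6: not odd
n=13: odd, s = 2+13 = 15
n=1: odd, s = 15+1 = 16

16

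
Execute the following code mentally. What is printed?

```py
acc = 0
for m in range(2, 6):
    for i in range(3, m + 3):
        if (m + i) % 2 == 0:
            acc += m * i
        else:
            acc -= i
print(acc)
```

m=2,i=3: odd sum, acc = 0-3 = -3
m=2,i=4: even sum, acc = (-3)+8 = 5
m=3,i=3: even sum, acc = 5+9 = 14
m=3,i=4: odd sum, acc = 14-4 = 10
m=3,i=5: even sum, acc = 10+15 = 25
m=4,i=3: odd sum, acc = 25-3 = 22
m=4,i=4: even sum, acc = 22+16 = 38
m=4,i=5: odd sum, acc = 38-5 = 33
m=4,i=6: even sum, acc = 33+24 = 57
m=5,i=3: even sum, acc = 57+15 = 72
m=5,i=4: odd sum, acc = 72-4 = 68
m=5,i=5: even sum, acc = 68+25 = 93
m=5,i=6: odd sum, acc = 93-6 = 87
m=5,i=7: even sum, acc = 87+35 = 122

122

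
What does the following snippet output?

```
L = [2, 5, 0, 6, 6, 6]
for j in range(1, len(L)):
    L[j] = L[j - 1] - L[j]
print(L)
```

[2, -3, -3, -9, -15, -21]

j=1: L[1] = 2-5 = -3 → [2, -3, 0, 6, 6, 6]
j=2: L[2] = (-3)-0 = -3 → [2, -3, -3, 6, 6, 6]
j=3: L[3] = (-3)-6 = -9 → [2, -3, -3, -9, 6, 6]
j=4: L[4] = (-9)-6 = -15 → [2, -3, -3, -9, -15, 6]
j=5: L[5] = (-15)-6 = -21 → [2, -3, -3, -9, -15, -21]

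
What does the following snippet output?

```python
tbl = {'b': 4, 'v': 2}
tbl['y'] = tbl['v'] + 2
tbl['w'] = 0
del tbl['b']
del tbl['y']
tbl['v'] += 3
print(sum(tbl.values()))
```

tbl['y'] = tbl['v']+2 = 4 → {'b': 4, 'v': 2, 'y': 4}
tbl['w'] = 0 → {'b': 4, 'v': 2, 'y': 4, 'w': 0}
del 'b' → {'v': 2, 'y': 4, 'w': 0}
del 'y' → {'v': 2, 'w': 0}
tbl['v'] = 2+3 = 5 → {'v': 5, 'w': 0}
sum of values = 5

5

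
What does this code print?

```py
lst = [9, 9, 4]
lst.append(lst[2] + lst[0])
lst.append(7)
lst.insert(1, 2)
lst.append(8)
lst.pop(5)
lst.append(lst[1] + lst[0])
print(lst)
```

[9, 2, 9, 4, 13, 8, 11]

append lst[2]+lst[0] = 4+9 = 13 → [9, 9, 4, 13]
append 7 → [9, 9, 4, 13, 7]
insert 2 at 1 → [9, 2, 9, 4, 13, 7]
append 8 → [9, 2, 9, 4, 13, 7, 8]
pop(5) removes 7 → [9, 2, 9, 4, 13, 8]
append lst[1]+lst[0] = 2+9 = 11 → [9, 2, 9, 4, 13, 8, 11]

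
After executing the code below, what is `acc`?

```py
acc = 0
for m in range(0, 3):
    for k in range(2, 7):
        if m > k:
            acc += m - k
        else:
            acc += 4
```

m=0,k=2: not 0>2, acc = 0+4 = 4
m=0,k=3: not 0>3, acc = 4+4 = 8
m=0,k=4: not 0>4, acc = 8+4 = 12
m=0,k=5: not 0>5, acc = 12+4 = 16
m=0,k=6: not 0>6, acc = 16+4 = 20
m=1,k=2: not 1>2, acc = 20+4 = 24
m=1,k=3: not 1>3, acc = 24+4 = 28
m=1,k=4: not 1>4, acc = 28+4 = 32
m=1,k=5: not 1>5, acc = 32+4 = 36
m=1,k=6: not 1>6, acc = 36+4 = 40
m=2,k=2: not 2>2, acc = 40+4 = 44
m=2,k=3: not 2>3, acc = 44+4 = 48
m=2,k=4: not 2>4, acc = 48+4 = 52
m=2,k=5: not 2>5, acc = 52+4 = 56
m=2,k=6: not 2>6, acc = 56+4 = 60

60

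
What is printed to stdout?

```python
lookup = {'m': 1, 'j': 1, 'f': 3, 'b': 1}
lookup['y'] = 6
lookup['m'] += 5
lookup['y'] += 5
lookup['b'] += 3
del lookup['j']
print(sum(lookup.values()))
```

24

lookup['y'] = 6 → {'m': 1, 'j': 1, 'f': 3, 'b': 1, 'y': 6}
lookup['m'] = 1+5 = 6 → {'m': 6, 'j': 1, 'f': 3, 'b': 1, 'y': 6}
lookup['y'] = 6+5 = 11 → {'m': 6, 'j': 1, 'f': 3, 'b': 1, 'y': 11}
lookup['b'] = 1+3 = 4 → {'m': 6, 'j': 1, 'f': 3, 'b': 4, 'y': 11}
del 'j' → {'m': 6, 'f': 3, 'b': 4, 'y': 11}
sum of values = 24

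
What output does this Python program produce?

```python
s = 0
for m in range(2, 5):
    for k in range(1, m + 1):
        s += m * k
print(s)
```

m=2,k=1: s = 0+2 = 2
m=2,k=2: s = 2+4 = 6
m=3,k=1: s = 6+3 = 9
m=3,k=2: s = 9+6 = 15
m=3,k=3: s = 15+9 = 24
m=4,k=1: s = 24+4 = 28
m=4,k=2: s = 28+8 = 36
m=4,k=3: s = 36+12 = 48
m=4,k=4: s = 48+16 = 64

64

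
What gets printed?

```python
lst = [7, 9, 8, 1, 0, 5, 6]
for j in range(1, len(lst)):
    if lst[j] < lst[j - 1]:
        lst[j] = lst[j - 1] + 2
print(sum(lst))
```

91

j=1: 9>=7, unchanged → [7, 9, 8, 1, 0, 5, 6]
j=2: 8<9, lst[2] = 9+2 = 11 → [7, 9, 11, 1, 0, 5, 6]
j=3: 1<11, lst[3] = 11+2 = 13 → [7, 9, 11, 13, 0, 5, 6]
j=4: 0<13, lst[4] = 13+2 = 15 → [7, 9, 11, 13, 15, 5, 6]
j=5: 5<15, lst[5] = 15+2 = 17 → [7, 9, 11, 13, 15, 17, 6]
j=6: 6<17, lst[6] = 17+2 = 19 → [7, 9, 11, 13, 15, 17, 19]
sum = 91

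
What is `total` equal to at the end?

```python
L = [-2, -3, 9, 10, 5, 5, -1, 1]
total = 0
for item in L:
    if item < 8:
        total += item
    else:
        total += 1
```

item=-2: <8, total = 0+(-2) = -2
item=-3: <8, total = (-2)+(-3) = -5
item=9: not <8, total = (-5)+1 = -4
item=10: not <8, total = (-4)+1 = -3
item=5: <8, total = (-3)+5 = 2
item=5: <8, total = 2+5 = 7
item=-1: <8, total = 7+(-1) = 6
item=1: <8, total = 6+1 = 7

7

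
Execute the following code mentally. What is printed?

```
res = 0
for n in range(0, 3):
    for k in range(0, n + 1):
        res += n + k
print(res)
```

n=0,k=0: res = 0+0 = 0
n=1,k=0: res = 0+1 = 1
n=1,k=1: res = 1+2 = 3
n=2,k=0: res = 3+2 = 5
n=2,k=1: res = 5+3 = 8
n=2,k=2: res = 8+4 = 12

12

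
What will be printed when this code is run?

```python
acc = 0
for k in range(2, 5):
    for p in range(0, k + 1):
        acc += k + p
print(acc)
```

k=2,p=0: acc = 0+2 = 2
k=2,p=1: acc = 2+3 = 5
k=2,p=2: acc = 5+4 = 9
k=3,p=0: acc = 9+3 = 12
k=3,p=1: acc = 12+4 = 16
k=3,p=2: acc = 16+5 = 21
k=3,p=3: acc = 21+6 = 27
k=4,p=0: acc = 27+4 = 31
k=4,p=1: acc = 31+5 = 36
k=4,p=2: acc = 36+6 = 42
k=4,p=3: acc = 42+7 = 49
k=4,p=4: acc = 49+8 = 57

57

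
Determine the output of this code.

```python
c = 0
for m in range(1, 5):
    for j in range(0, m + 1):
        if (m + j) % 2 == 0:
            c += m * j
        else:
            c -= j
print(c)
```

34

m=1,j=0: odd sum, c = 0-0 = 0
m=1,j=1: even sum, c = 0+1 = 1
m=2,j=0: even sum, c = 1+0 = 1
m=2,j=1: odd sum, c = 1-1 = 0
m=2,j=2: even sum, c = 0+4 = 4
m=3,j=0: odd sum, c = 4-0 = 4
m=3,j=1: even sum, c = 4+3 = 7
m=3,j=2: odd sum, c = 7-2 = 5
m=3,j=3: even sum, c = 5+9 = 14
m=4,j=0: even sum, c = 14+0 = 14
m=4,j=1: odd sum, c = 14-1 = 13
m=4,j=2: even sum, c = 13+8 = 21
m=4,j=3: odd sum, c = 21-3 = 18
m=4,j=4: even sum, c = 18+16 = 34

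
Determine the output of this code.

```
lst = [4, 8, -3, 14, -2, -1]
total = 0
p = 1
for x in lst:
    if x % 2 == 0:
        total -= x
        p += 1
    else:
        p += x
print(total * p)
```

-24

x=4: even, total = 0-4 = -4; p=2
x=8: even, total = (-4)-8 = -12; p=3
x=-3: not even; p=0
x=14: even, total = (-12)-14 = -26; p=1
x=-2: even, total = (-26)-(-2) = -24; p=2
x=-1: not even; p=1
total*p = (-24)*1 = -24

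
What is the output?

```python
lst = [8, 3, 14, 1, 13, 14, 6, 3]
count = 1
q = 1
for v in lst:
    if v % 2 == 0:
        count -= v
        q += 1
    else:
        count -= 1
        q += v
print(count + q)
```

v=8: even, count = 1-8 = -7; q=2
v=3: not even, count = (-7)-1 = -8; q=5
v=14: even, count = (-8)-14 = -22; q=6
v=1: not even, count = (-22)-1 = -23; q=7
v=13: not even, count = (-23)-1 = -24; q=20
v=14: even, count = (-24)-14 = -38; q=21
v=6: even, count = (-38)-6 = -44; q=22
v=3: not even, count = (-44)-1 = -45; q=25
count+q = (-45)+25 = -20

-20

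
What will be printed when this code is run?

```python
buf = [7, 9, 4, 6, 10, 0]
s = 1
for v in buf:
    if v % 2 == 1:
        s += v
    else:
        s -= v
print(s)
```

v=7: odd, s = 1+7 = 8
v=9: odd, s = 8+9 = 17
v=4: not odd, s = 17-4 = 13
v=6: not odd, s = 13-6 = 7
v=10: not odd, s = 7-10 = -3
v=0: not odd, s = (-3)-0 = -3

-3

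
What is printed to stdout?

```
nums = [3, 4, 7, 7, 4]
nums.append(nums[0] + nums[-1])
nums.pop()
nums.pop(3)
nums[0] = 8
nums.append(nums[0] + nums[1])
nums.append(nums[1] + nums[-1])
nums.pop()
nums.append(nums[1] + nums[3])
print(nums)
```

[8, 4, 7, 4, 12, 8]

append nums[0]+nums[-1] = 3+4 = 7 → [3, 4, 7, 7, 4, 7]
pop() removes 7 → [3, 4, 7, 7, 4]
pop(3) removes 7 → [3, 4, 7, 4]
nums[0] = 8 → [8, 4, 7, 4]
append nums[0]+nums[1] = 8+4 = 12 → [8, 4, 7, 4, 12]
append nums[1]+nums[-1] = 4+12 = 16 → [8, 4, 7, 4, 12, 16]
pop() removes 16 → [8, 4, 7, 4, 12]
append nums[1]+nums[3] = 4+4 = 8 → [8, 4, 7, 4, 12, 8]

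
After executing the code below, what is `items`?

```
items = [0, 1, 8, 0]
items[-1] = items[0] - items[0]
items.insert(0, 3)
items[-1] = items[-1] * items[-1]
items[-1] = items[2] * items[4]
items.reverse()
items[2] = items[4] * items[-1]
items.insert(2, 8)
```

[0, 8, 8, 9, 0, 3]

items[-1] = items[0]-items[0] = 0-0 = 0 → [0, 1, 8, 0]
insert 3 at 0 → [3, 0, 1, 8, 0]
items[-1] = items[-1]*items[-1] = 0*0 = 0 → [3, 0, 1, 8, 0]
items[-1] = items[2]*items[4] = 1*0 = 0 → [3, 0, 1, 8, 0]
reverse → [0, 8, 1, 0, 3]
items[2] = items[4]*items[-1] = 3*3 = 9 → [0, 8, 9, 0, 3]
insert 8 at 2 → [0, 8, 8, 9, 0, 3]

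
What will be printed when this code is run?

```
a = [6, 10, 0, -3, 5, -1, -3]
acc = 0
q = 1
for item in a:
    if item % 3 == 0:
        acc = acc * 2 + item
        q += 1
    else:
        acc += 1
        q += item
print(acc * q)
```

item=6: %3==0, acc = 0*2+6 = 6; q=2
item=10: not %3==0, acc = 6+1 = 7; q=12
item=0: %3==0, acc = 7*2+0 = 14; q=13
item=-3: %3==0, acc = 14*2+(-3) = 25; q=14
item=5: not %3==0, acc = 25+1 = 26; q=19
item=-1: not %3==0, acc = 26+1 = 27; q=18
item=-3: %3==0, acc = 27*2+(-3) = 51; q=19
acc*q = 51*19 = 969

969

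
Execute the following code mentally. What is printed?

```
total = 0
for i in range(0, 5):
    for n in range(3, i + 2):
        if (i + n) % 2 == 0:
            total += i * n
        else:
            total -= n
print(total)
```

i=2,n=3: odd sum, total = 0-3 = -3
i=3,n=3: even sum, total = (-3)+9 = 6
i=3,n=4: odd sum, total = 6-4 = 2
i=4,n=3: odd sum, total = 2-3 = -1
i=4,n=4: even sum, total = (-1)+16 = 15
i=4,n=5: odd sum, total = 15-5 = 10

10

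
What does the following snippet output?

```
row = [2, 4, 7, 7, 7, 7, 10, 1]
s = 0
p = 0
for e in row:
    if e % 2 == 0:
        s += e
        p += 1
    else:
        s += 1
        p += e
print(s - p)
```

e=2: even, s = 0+2 = 2; p=1
e=4: even, s = 2+4 = 6; p=2
e=7: not even, s = 6+1 = 7; p=9
e=7: not even, s = 7+1 = 8; p=16
e=7: not even, s = 8+1 = 9; p=23
e=7: not even, s = 9+1 = 10; p=30
e=10: even, s = 10+10 = 20; p=31
e=1: not even, s = 20+1 = 21; p=32
s-p = 21-32 = -11

-11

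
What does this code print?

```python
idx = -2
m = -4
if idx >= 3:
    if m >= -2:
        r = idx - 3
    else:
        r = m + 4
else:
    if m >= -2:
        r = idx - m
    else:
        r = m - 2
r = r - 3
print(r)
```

idx=-2, m=-4
idx >= 3 is False; m >= -2 is False
→ r = m - 2 = -6
r = (-6)-3 = -9

-9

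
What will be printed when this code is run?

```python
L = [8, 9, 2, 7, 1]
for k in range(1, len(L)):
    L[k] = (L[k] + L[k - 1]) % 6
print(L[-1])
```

k=1: L[1] = (9+8)%6 = 5 → [8, 5, 2, 7, 1]
k=2: L[2] = (2+5)%6 = 1 → [8, 5, 1, 7, 1]
k=3: L[3] = (7+1)%6 = 2 → [8, 5, 1, 2, 1]
k=4: L[4] = (1+2)%6 = 3 → [8, 5, 1, 2, 3]

3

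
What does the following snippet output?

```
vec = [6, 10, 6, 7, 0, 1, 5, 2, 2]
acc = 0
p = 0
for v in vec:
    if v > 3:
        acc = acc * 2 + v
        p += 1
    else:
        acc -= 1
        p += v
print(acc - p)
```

v=6: >3, acc = 0*2+6 = 6; p=1
v=10: >3, acc = 6*2+10 = 22; p=2
v=6: >3, acc = 22*2+6 = 50; p=3
v=7: >3, acc = 50*2+7 = 107; p=4
v=0: not >3, acc = 107-1 = 106; p=4
v=1: not >3, acc = 106-1 = 105; p=5
v=5: >3, acc = 105*2+5 = 215; p=6
v=2: not >3, acc = 215-1 = 214; p=8
v=2: not >3, acc = 214-1 = 213; p=10
acc-p = 213-10 = 203

203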